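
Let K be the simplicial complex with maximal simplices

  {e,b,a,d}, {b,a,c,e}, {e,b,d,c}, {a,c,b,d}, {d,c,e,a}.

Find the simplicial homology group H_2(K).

Take the total order a < b < c < d < e on the vertex set. Then K (dimension 3) consists of the simplices:

  0-simplices (5): a, b, c, d, e
  1-simplices (10): ab, ac, ad, ae, bc, bd, be, cd, ce, de
  2-simplices (10): abc, abd, abe, acd, ace, ade, bcd, bce, bde, cde
  3-simplices (5): abcd, abce, abde, acde, bcde

so the chain groups are C_0 ≅ Z^5, C_1 ≅ Z^10, C_2 ≅ Z^10, C_3 ≅ Z^5.

The boundary map ∂_1: C_1 → C_0 is given by ∂[p,q] = [q] − [p].
The 5×10 boundary matrix has rank 4 and Smith normal form diag(1,1,1,1).

∂_2: C_2 → C_1 acts by ∂[p,q,r] = [q,r] − [p,r] + [p,q]. For instance
  ∂bcd = cd − bd + bc,
  ∂ace = ce − ae + ac.
This gives a 10×10 integer matrix of rank 6; reducing to Smith normal form yields diagonal entries (1,1,1,1,1,1).

The boundary map ∂_3: C_3 → C_2 sends each 3-simplex σ to the alternating sum Σ_i (−1)^i (σ with its i-th vertex removed). For instance
  ∂abcd = bcd − acd + abd − abc,
  ∂abde = bde − ade + abe − abd.
As a 10×5 matrix over Z this has rank 4, with invariant factors (1,1,1,1).

Now H_k = ker ∂_k / im ∂_{k+1}, so:

  H_2: rank ker ∂_2 − rank ∂_3 = (10 − 6) − 4 = 0, and the invariant factors of ∂_3 are all 1, so H_2 ≅ 0.

(K is a triangulation of the 3-sphere S^3.)

H_2 = 0.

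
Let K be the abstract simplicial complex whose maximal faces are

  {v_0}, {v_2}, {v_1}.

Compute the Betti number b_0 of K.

b_0 = 3.

Fix the vertex order v_0 < v_1 < v_2 and write every simplex with vertices in increasing order. Then dim K = 0 and the simplices of K are:

  0-simplices (3): [v_0], [v_1], [v_2]

Hence C_0 ≅ Z^3.

Reading off H_k = ker ∂_k / im ∂_{k+1}:

  H_0: rank C_0 − rank ∂_1 = 3 − 0 = 3, and there is no ∂_1, so H_0 ≅ Z^3.

(K is a triangulation of a set of 3 points.)

Hence the Betti numbers are b_0 = 3.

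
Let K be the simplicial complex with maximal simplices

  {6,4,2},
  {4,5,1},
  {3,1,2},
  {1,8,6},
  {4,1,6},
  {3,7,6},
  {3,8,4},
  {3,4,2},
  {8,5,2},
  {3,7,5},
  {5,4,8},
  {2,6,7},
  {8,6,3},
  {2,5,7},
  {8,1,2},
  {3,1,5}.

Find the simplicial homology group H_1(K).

Take the total order 1 < 2 < 3 < 4 < 5 < 6 < 7 < 8 on the vertex set. Then K (dimension 2) consists of the simplices:

  0-simplices (8): [1], [2], [3], [4], [5], [6], [7], [8]
  1-simplices (24): (24 of them)
  2-simplices (16): [1,2,3], [1,2,8], [1,3,5], [1,4,5], [1,4,6], [1,6,8], [2,3,4], [2,4,6], [2,5,7], [2,5,8], [2,6,7], [3,4,8], [3,5,7], [3,6,7], [3,6,8], [4,5,8]

Hence C_0 ≅ Z^8, C_1 ≅ Z^24, C_2 ≅ Z^16.

The boundary map ∂_1: C_1 → C_0 maps an edge to its endpoints' difference, ∂[p,q] = q − p. For instance
  ∂[1,8] = [8] − [1].
The 8×24 boundary matrix has rank 7 and Smith normal form diag(1,1,1,1,1,1,1).

Boundary ∂_2: C_2 → C_1 acts by ∂[p,q,r] = [q,r] − [p,r] + [p,q]. For instance
  ∂[3,6,8] = [6,8] − [3,8] + [3,6],
  ∂[4,5,8] = [5,8] − [4,8] + [4,5].
As a 24×16 matrix over Z this has rank 15, with invariant factors (1,1,1,1,1,1,1,1,1,1,1,1,1,1,1).

From H_k ≅ ker(∂_k) / im(∂_{k+1}) we obtain:

  H_1: rank ker ∂_1 − rank ∂_2 = (24 − 7) − 15 = 2, and the invariant factors of ∂_2 are all 1, so H_1 = Z^2.

H_1 ≅ Z^2.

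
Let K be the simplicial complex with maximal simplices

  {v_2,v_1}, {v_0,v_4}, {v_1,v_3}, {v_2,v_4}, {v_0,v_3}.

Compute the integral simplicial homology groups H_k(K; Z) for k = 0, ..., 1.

Take the total order v_0 < v_1 < v_2 < v_3 < v_4 on the vertex set. Then K (dimension 1) consists of the simplices:

  0-simplices (5): [v_0], [v_1], [v_2], [v_3], [v_4]
  1-simplices (5): [v_0,v_3], [v_0,v_4], [v_1,v_2], [v_1,v_3], [v_2,v_4]

Hence C_0 ≅ Z^5, C_1 ≅ Z^5.

∂_1: C_1 → C_0 sends each edge [p,q] (with p < q) to q − p. For instance
  ∂[v_2,v_4] = [v_4] − [v_2].
The 5×5 boundary matrix has rank 4 and Smith normal form diag(1,1,1,1).

From H_k ≅ ker(∂_k) / im(∂_{k+1}) we obtain:

  H_0: rank C_0 − rank ∂_1 = 5 − 4 = 1, and the invariant factors of ∂_1 are all 1, so H_0 ≅ Z.
  H_1: rank ker ∂_1 − rank ∂_2 = (5 − 4) − 0 = 1, and there is no ∂_2, so H_1 ≅ Z.

(K is a triangulation of the circle S^1.)

H_0 ≅ Z,  H_1 ≅ Z.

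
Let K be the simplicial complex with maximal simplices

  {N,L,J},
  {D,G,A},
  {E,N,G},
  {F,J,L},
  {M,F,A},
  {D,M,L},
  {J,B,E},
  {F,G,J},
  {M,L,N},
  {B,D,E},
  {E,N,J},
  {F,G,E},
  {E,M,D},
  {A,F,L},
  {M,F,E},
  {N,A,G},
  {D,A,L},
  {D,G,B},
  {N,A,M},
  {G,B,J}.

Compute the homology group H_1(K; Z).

H_1 ≅ Z ⊕ Z/2.

Take the total order A < B < D < E < F < G < J < L < M < N on the vertex set. Then K (dimension 2) consists of the simplices:

  0-simplices (10): A, B, D, E, F, G, J, L, M, N
  1-simplices (30): AD, AF, AG, AL, AM, AN, BD, BE, BG, BJ, DE, DG, DL, DM, EF, EG, EJ, EM, EN, FG, FJ, FL, FM, GJ, GN, JL, JN, LM, LN, MN
  2-simplices (20): ADG, ADL, AFL, AFM, AGN, AMN, BDE, BDG, BEJ, BGJ, DEM, DLM, EFG, EFM, EGN, EJN, FGJ, FJL, JLN, LMN

Hence C_0 ≅ Z^10, C_1 ≅ Z^30, C_2 ≅ Z^20.

∂_1: C_1 → C_0 is given by ∂[p,q] = [q] − [p]. For instance
  ∂EJ = J − E.
The 10×30 boundary matrix has rank 9 and Smith normal form diag(1,1,1,1,1,1,1,1,1).

The boundary map ∂_2: C_2 → C_1 maps a triangle to the signed sum of its edges. For instance
  ∂FJL = JL − FL + FJ,
  ∂AFM = FM − AM + AF.
As a 30×20 matrix over Z this has rank 20, with invariant factors (1,1,1,1,1,1,1,1,1,1,1,1,1,1,1,1,1,1,1,2).

Computing H_k = (kernel of ∂_k) / (image of ∂_{k+1}):

  H_1: rank ker ∂_1 − rank ∂_2 = (30 − 9) − 20 = 1, and ∂_2 has invariant factor 2 > 1, so H_1 ≅ Z ⊕ Z/2.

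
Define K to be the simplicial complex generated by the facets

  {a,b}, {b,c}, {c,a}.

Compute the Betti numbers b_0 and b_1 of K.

b_0 = 1, b_1 = 1.

K has 3 vertices, 3 edges.
rank ∂_0 = 0, rank ∂_1 = 2 ⇒ b_0 = 3 − 0 − 2 = 1; all invariant factors of ∂_1 are 1 so no torsion. So H_0 ≅ Z.
rank ∂_1 = 2, rank ∂_2 = 0 ⇒ b_1 = 3 − 2 − 0 = 1. So H_1 ≅ Z.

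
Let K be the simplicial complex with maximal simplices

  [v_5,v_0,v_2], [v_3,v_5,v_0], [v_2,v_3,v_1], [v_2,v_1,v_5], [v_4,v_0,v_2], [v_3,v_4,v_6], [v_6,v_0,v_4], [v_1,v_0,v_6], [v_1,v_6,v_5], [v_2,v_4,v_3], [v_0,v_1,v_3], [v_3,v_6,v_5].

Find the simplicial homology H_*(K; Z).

H_0 ≅ Z,  H_1 ≅ Z/2,  H_2 = 0.

Take the total order v_0 < v_1 < v_2 < v_3 < v_4 < v_5 < v_6 on the vertex set. Then K (dimension 2) consists of the simplices:

  0-simplices (7): [v_0], [v_1], [v_2], [v_3], [v_4], [v_5], [v_6]
  1-simplices (18): (18 of them)
  2-simplices (12): (12 of them)

Hence C_0 ≅ Z^7, C_1 ≅ Z^18, C_2 ≅ Z^12.

The boundary map ∂_1: C_1 → C_0 is given by ∂[p,q] = [q] − [p]. For instance
  ∂[v_2,v_3] = [v_3] − [v_2].
This gives a 7×18 integer matrix of rank 6; reducing to Smith normal form yields diagonal entries (1,1,1,1,1,1).

Boundary ∂_2: C_2 → C_1 sends each 2-simplex [p,q,r] to [q,r] − [p,r] + [p,q]. For instance
  ∂[v_3,v_4,v_6] = [v_4,v_6] − [v_3,v_6] + [v_3,v_4],
  ∂[v_0,v_2,v_5] = [v_2,v_5] − [v_0,v_5] + [v_0,v_2].
As a 18×12 matrix over Z this has rank 12, with invariant factors (1,1,1,1,1,1,1,1,1,1,1,2).

From H_k ≅ ker(∂_k) / im(∂_{k+1}) we obtain:

  H_0: rank C_0 − rank ∂_1 = 7 − 6 = 1, and the invariant factors of ∂_1 are all 1, so H_0 ≅ Z.
  H_1: rank ker ∂_1 − rank ∂_2 = (18 − 6) − 12 = 0, and ∂_2 has invariant factor 2 > 1, so H_1 ≅ Z/2.
  H_2: rank ker ∂_2 − rank ∂_3 = (12 − 12) − 0 = 0, and there is no ∂_3, so H_2 ≅ 0.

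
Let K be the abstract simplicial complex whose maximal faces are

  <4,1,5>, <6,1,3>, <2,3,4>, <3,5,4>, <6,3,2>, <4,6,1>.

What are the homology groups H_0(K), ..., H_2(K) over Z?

Fix the vertex order 1 < 2 < 3 < 4 < 5 < 6 and write every simplex with vertices in increasing order. Then dim K = 2 and the simplices of K are:

  0-simplices (6): [1], [2], [3], [4], [5], [6]
  1-simplices (12): [1,3], [1,4], [1,5], [1,6], [2,3], [2,4], [2,6], [3,4], [3,5], [3,6], [4,5], [4,6]
  2-simplices (6): [1,3,6], [1,4,5], [1,4,6], [2,3,4], [2,3,6], [3,4,5]

Hence C_0 ≅ Z^6, C_1 ≅ Z^12, C_2 ≅ Z^6.

Boundary ∂_1: C_1 → C_0 maps an edge to its endpoints' difference, ∂[p,q] = q − p. For instance
  ∂[2,4] = [4] − [2].
As a 6×12 matrix over Z this has rank 5, with invariant factors (1,1,1,1,1).

Boundary ∂_2: C_2 → C_1 maps a triangle to the signed sum of its edges. For instance
  ∂[2,3,6] = [3,6] − [2,6] + [2,3],
  ∂[1,4,5] = [4,5] − [1,5] + [1,4].
The 12×6 boundary matrix has rank 6 and Smith normal form diag(1,1,1,1,1,1).

Now H_k = ker ∂_k / im ∂_{k+1}, so:

  H_0: rank C_0 − rank ∂_1 = 6 − 5 = 1, and the invariant factors of ∂_1 are all 1, so H_0 = Z.
  H_1: rank ker ∂_1 − rank ∂_2 = (12 − 5) − 6 = 1, and the invariant factors of ∂_2 are all 1, so H_1 = Z.
  H_2: rank ker ∂_2 − rank ∂_3 = (6 − 6) − 0 = 0, and there is no ∂_3, so H_2 = 0.

H_0 = Z,  H_1 = Z,  H_2 = 0.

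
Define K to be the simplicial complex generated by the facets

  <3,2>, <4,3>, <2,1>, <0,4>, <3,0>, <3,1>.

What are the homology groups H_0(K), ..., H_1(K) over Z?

K has 5 vertices, 6 edges.
rank ∂_0 = 0, rank ∂_1 = 4 ⇒ b_0 = 5 − 0 − 4 = 1; all invariant factors of ∂_1 are 1 so no torsion. So H_0 ≅ Z.
rank ∂_1 = 4, rank ∂_2 = 0 ⇒ b_1 = 6 − 4 − 0 = 2. So H_1 ≅ Z^2.

H_0 = Z,  H_1 = Z^2.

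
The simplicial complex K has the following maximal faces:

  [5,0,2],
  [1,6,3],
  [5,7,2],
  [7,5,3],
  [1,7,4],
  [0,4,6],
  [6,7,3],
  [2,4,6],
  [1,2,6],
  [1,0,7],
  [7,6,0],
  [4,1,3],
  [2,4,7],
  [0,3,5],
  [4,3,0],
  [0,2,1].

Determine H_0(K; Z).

H_0 = Z.

K has 8 vertices, 24 edges, 16 triangles.
rank ∂_0 = 0, rank ∂_1 = 7 ⇒ b_0 = 8 − 0 − 7 = 1; all invariant factors of ∂_1 are 1 so no torsion. So H_0 = Z.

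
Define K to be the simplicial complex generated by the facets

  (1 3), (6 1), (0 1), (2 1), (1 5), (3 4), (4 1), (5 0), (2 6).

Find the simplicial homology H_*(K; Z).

H_0 = Z,  H_1 = Z^3.

Order the vertices as 0 < 1 < 2 < 3 < 4 < 5 < 6. Listing each simplex with vertices in this order, K has dimension 1 with simplices:

  0-simplices (7): [0], [1], [2], [3], [4], [5], [6]
  1-simplices (9): [0,1], [0,5], [1,2], [1,3], [1,4], [1,5], [1,6], [2,6], [3,4]

so the chain groups are C_0 ≅ Z^7, C_1 ≅ Z^9.

The boundary map ∂_1: C_1 → C_0 sends each edge [p,q] (with p < q) to q − p.
The resulting 7×9 matrix has rank 6, and its Smith normal form has invariant factors (1,1,1,1,1,1).

Computing H_k = (kernel of ∂_k) / (image of ∂_{k+1}):

  H_0: rank C_0 − rank ∂_1 = 7 − 6 = 1, and the invariant factors of ∂_1 are all 1, so H_0 = Z.
  H_1: rank ker ∂_1 − rank ∂_2 = (9 − 6) − 0 = 3, and there is no ∂_2, so H_1 = Z^3.

As a check, the Euler characteristic is 7 − 9 = -2, which agrees with 1 − 3 = -2.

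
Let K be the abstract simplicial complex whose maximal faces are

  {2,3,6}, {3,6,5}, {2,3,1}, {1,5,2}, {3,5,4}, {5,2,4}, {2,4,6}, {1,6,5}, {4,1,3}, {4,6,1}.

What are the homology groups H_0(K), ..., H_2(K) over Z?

Take the total order 1 < 2 < 3 < 4 < 5 < 6 on the vertex set. Then K (dimension 2) consists of the simplices:

  0-simplices (6): [1], [2], [3], [4], [5], [6]
  1-simplices (15): [1,2], [1,3], [1,4], [1,5], [1,6], [2,3], [2,4], [2,5], [2,6], [3,4], [3,5], [3,6], [4,5], [4,6], [5,6]
  2-simplices (10): [1,2,3], [1,2,5], [1,3,4], [1,4,6], [1,5,6], [2,3,6], [2,4,5], [2,4,6], [3,4,5], [3,5,6]

giving chain groups C_0 ≅ Z^6, C_1 ≅ Z^15, C_2 ≅ Z^10.

The boundary map ∂_1: C_1 → C_0 maps an edge to its endpoints' difference, ∂[p,q] = q − p. For instance
  ∂[2,5] = [5] − [2].
The 6×15 boundary matrix has rank 5 and Smith normal form diag(1,1,1,1,1).

The boundary map ∂_2: C_2 → C_1 sends each 2-simplex [p,q,r] to [q,r] − [p,r] + [p,q]. For instance
  ∂[1,5,6] = [5,6] − [1,6] + [1,5],
  ∂[1,2,5] = [2,5] − [1,5] + [1,2].
This gives a 15×10 integer matrix of rank 10; reducing to Smith normal form yields diagonal entries (1,1,1,1,1,1,1,1,1,2).

Reading off H_k = ker ∂_k / im ∂_{k+1}:

  H_0: rank C_0 − rank ∂_1 = 6 − 5 = 1, and the invariant factors of ∂_1 are all 1, so H_0 = Z.
  H_1: rank ker ∂_1 − rank ∂_2 = (15 − 5) − 10 = 0, and ∂_2 has invariant factor 2 > 1, so H_1 = Z/2.
  H_2: rank ker ∂_2 − rank ∂_3 = (10 − 10) − 0 = 0, and there is no ∂_3, so H_2 = 0.

(K is a triangulation of the real projective plane RP^2.)

H_0 ≅ Z,  H_1 ≅ Z/2,  H_2 = 0.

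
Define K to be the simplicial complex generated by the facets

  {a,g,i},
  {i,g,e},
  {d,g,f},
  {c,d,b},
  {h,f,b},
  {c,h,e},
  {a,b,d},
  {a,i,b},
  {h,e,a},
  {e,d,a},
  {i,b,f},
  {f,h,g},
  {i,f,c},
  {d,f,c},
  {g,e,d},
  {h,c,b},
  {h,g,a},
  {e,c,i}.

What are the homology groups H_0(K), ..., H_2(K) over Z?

Fix the vertex order a < b < c < d < e < f < g < h < i and write every simplex with vertices in increasing order. Then dim K = 2 and the simplices of K are:

  0-simplices (9): a, b, c, d, e, f, g, h, i
  1-simplices (27): ab, ad, ae, ag, ah, ai, bc, bd, bf, bh, bi, cd, ce, cf, ch, ci, de, df, dg, eg, eh, ei, fg, fh, fi, gh, gi
  2-simplices (18): abd, abi, ade, aeh, agh, agi, bcd, bch, bfh, bfi, cdf, ceh, cei, cfi, deg, dfg, egi, fgh

Hence C_0 ≅ Z^9, C_1 ≅ Z^27, C_2 ≅ Z^18.

∂_1: C_1 → C_0 maps an edge to its endpoints' difference, ∂[p,q] = q − p.
The resulting 9×27 matrix has rank 8, and its Smith normal form has invariant factors (1,1,1,1,1,1,1,1).

The boundary map ∂_2: C_2 → C_1 sends each 2-simplex [p,q,r] to [q,r] − [p,r] + [p,q]. For instance
  ∂abi = bi − ai + ab,
  ∂bch = ch − bh + bc.
The resulting 27×18 matrix has rank 18, and its Smith normal form has invariant factors (1,1,1,1,1,1,1,1,1,1,1,1,1,1,1,1,1,2).

Now H_k = ker ∂_k / im ∂_{k+1}, so:

  H_0: rank C_0 − rank ∂_1 = 9 − 8 = 1, and the invariant factors of ∂_1 are all 1, so H_0 ≅ Z.
  H_1: rank ker ∂_1 − rank ∂_2 = (27 − 8) − 18 = 1, and ∂_2 has invariant factor 2 > 1, so H_1 ≅ Z ⊕ Z/2Z.
  H_2: rank ker ∂_2 − rank ∂_3 = (18 − 18) − 0 = 0, and there is no ∂_3, so H_2 ≅ 0.

H_0 = Z,  H_1 = Z ⊕ Z/2Z,  H_2 = 0.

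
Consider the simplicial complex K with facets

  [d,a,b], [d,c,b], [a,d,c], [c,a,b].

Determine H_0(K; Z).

H_0 ≅ Z.

We work with the vertex ordering a < b < c < d. The simplices of K, each written with vertices in increasing order, are:

  0-simplices (4): a, b, c, d
  1-simplices (6): ab, ac, ad, bc, bd, cd
  2-simplices (4): abc, abd, acd, bcd

giving chain groups C_0 ≅ Z^4, C_1 ≅ Z^6, C_2 ≅ Z^4.

The boundary map ∂_1: C_1 → C_0 maps an edge to its endpoints' difference, ∂[p,q] = q − p. For instance
  ∂ad = d − a.
As a 4×6 matrix over Z this has rank 3, with invariant factors (1,1,1).

∂_2: C_2 → C_1 maps a triangle to the signed sum of its edges. For instance
  ∂abd = bd − ad + ab,
  ∂abc = bc − ac + ab.
This gives a 6×4 integer matrix of rank 3; reducing to Smith normal form yields diagonal entries (1,1,1).

From H_k ≅ ker(∂_k) / im(∂_{k+1}) we obtain:

  H_0: rank C_0 − rank ∂_1 = 4 − 3 = 1, and the invariant factors of ∂_1 are all 1, so H_0 ≅ Z.

(K is a triangulation of the 2-sphere S^2.)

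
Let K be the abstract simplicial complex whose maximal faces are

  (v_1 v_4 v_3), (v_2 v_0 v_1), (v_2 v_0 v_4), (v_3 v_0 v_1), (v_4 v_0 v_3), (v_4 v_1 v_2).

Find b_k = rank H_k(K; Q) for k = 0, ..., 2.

Order the vertices as v_0 < v_1 < v_2 < v_3 < v_4. Listing each simplex with vertices in this order, K has dimension 2 with simplices:

  0-simplices (5): [v_0], [v_1], [v_2], [v_3], [v_4]
  1-simplices (9): [v_0,v_1], [v_0,v_2], [v_0,v_3], [v_0,v_4], [v_1,v_2], [v_1,v_3], [v_1,v_4], [v_2,v_4], [v_3,v_4]
  2-simplices (6): [v_0,v_1,v_2], [v_0,v_1,v_3], [v_0,v_2,v_4], [v_0,v_3,v_4], [v_1,v_2,v_4], [v_1,v_3,v_4]

giving chain groups C_0 ≅ Z^5, C_1 ≅ Z^9, C_2 ≅ Z^6.

Boundary ∂_1: C_1 → C_0 sends each edge [p,q] (with p < q) to q − p. For instance
  ∂[v_1,v_3] = [v_3] − [v_1].
This gives a 5×9 integer matrix of rank 4; reducing to Smith normal form yields diagonal entries (1,1,1,1).

The boundary map ∂_2: C_2 → C_1 maps a triangle to the signed sum of its edges. For instance
  ∂[v_0,v_1,v_2] = [v_1,v_2] − [v_0,v_2] + [v_0,v_1],
  ∂[v_0,v_1,v_3] = [v_1,v_3] − [v_0,v_3] + [v_0,v_1].
As a 9×6 matrix over Z this has rank 5, with invariant factors (1,1,1,1,1).

From H_k ≅ ker(∂_k) / im(∂_{k+1}) we obtain:

  H_0: rank C_0 − rank ∂_1 = 5 − 4 = 1, and the invariant factors of ∂_1 are all 1, so H_0 = Z.
  H_1: rank ker ∂_1 − rank ∂_2 = (9 − 4) − 5 = 0, and the invariant factors of ∂_2 are all 1, so H_1 = 0.
  H_2: rank ker ∂_2 − rank ∂_3 = (6 − 5) − 0 = 1, and there is no ∂_3, so H_2 = Z.

(K is a triangulation of the 2-sphere S^2.)

Hence the Betti numbers are b_0 = 1, b_1 = 0, b_2 = 1.

b_0 = 1, b_1 = 0, b_2 = 1.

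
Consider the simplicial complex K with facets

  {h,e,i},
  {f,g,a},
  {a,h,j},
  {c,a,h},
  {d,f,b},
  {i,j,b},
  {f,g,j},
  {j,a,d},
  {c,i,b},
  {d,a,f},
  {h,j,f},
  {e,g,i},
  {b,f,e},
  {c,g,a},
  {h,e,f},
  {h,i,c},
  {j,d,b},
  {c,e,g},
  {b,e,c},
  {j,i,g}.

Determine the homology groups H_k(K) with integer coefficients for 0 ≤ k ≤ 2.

Fix the vertex order a < b < c < d < e < f < g < h < i < j and write every simplex with vertices in increasing order. Then dim K = 2 and the simplices of K are:

  0-simplices (10): a, b, c, d, e, f, g, h, i, j
  1-simplices (30): ac, ad, af, ag, ah, aj, bc, bd, be, bf, bi, bj, ce, cg, ch, ci, df, dj, ef, eg, eh, ei, fg, fh, fj, gi, gj, hi, hj, ij
  2-simplices (20): acg, ach, adf, adj, afg, ahj, bce, bci, bdf, bdj, bef, bij, ceg, chi, efh, egi, ehi, fgj, fhj, gij

giving chain groups C_0 ≅ Z^10, C_1 ≅ Z^30, C_2 ≅ Z^20.

∂_1: C_1 → C_0 sends each edge [p,q] (with p < q) to q − p. For instance
  ∂gi = i − g.
The resulting 10×30 matrix has rank 9, and its Smith normal form has invariant factors (1,1,1,1,1,1,1,1,1).

Boundary ∂_2: C_2 → C_1 maps a triangle to the signed sum of its edges. For instance
  ∂ahj = hj − aj + ah,
  ∂bef = ef − bf + be.
The 30×20 boundary matrix has rank 20 and Smith normal form diag(1,1,1,1,1,1,1,1,1,1,1,1,1,1,1,1,1,1,1,2).

Computing H_k = (kernel of ∂_k) / (image of ∂_{k+1}):

  H_0: rank C_0 − rank ∂_1 = 10 − 9 = 1, and the invariant factors of ∂_1 are all 1, so H_0 ≅ Z.
  H_1: rank ker ∂_1 − rank ∂_2 = (30 − 9) − 20 = 1, and ∂_2 has invariant factor 2 > 1, so H_1 ≅ Z ⊕ Z/2Z.
  H_2: rank ker ∂_2 − rank ∂_3 = (20 − 20) − 0 = 0, and there is no ∂_3, so H_2 ≅ 0.

As a check, the Euler characteristic is 10 − 30 + 20 = 0, which agrees with 1 − 1 + 0 = 0.
(K is a triangulation of the Klein bottle.)

H_0 ≅ Z,  H_1 ≅ Z ⊕ Z/2Z,  H_2 = 0.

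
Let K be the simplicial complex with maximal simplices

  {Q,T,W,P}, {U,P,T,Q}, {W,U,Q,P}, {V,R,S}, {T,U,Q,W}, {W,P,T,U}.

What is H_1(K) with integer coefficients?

Fix the vertex order P < Q < R < S < T < U < V < W and write every simplex with vertices in increasing order. Then dim K = 3 and the simplices of K are:

  0-simplices (8): P, Q, R, S, T, U, V, W
  1-simplices (13): PQ, PT, PU, PW, QT, QU, QW, RS, RV, SV, TU, TW, UW
  2-simplices (11): PQT, PQU, PQW, PTU, PTW, PUW, QTU, QTW, QUW, RSV, TUW
  3-simplices (5): PQTU, PQTW, PQUW, PTUW, QTUW

so the chain groups are C_0 ≅ Z^8, C_1 ≅ Z^13, C_2 ≅ Z^11, C_3 ≅ Z^5.

The boundary map ∂_1: C_1 → C_0 maps an edge to its endpoints' difference, ∂[p,q] = q − p. For instance
  ∂RS = S − R.
As a 8×13 matrix over Z this has rank 6, with invariant factors (1,1,1,1,1,1).

∂_2: C_2 → C_1 acts by ∂[p,q,r] = [q,r] − [p,r] + [p,q]. For instance
  ∂PQW = QW − PW + PQ,
  ∂QTW = TW − QW + QT.
As a 13×11 matrix over Z this has rank 7, with invariant factors (1,1,1,1,1,1,1).

The boundary map ∂_3: C_3 → C_2 sends each 3-simplex σ to the alternating sum Σ_i (−1)^i (σ with its i-th vertex removed). For instance
  ∂PTUW = TUW − PUW + PTW − PTU,
  ∂QTUW = TUW − QUW + QTW − QTU.
The resulting 11×5 matrix has rank 4, and its Smith normal form has invariant factors (1,1,1,1).

Reading off H_k = ker ∂_k / im ∂_{k+1}:

  H_1: rank ker ∂_1 − rank ∂_2 = (13 − 6) − 7 = 0, and the invariant factors of ∂_2 are all 1, so H_1 ≅ 0.

H_1 = 0.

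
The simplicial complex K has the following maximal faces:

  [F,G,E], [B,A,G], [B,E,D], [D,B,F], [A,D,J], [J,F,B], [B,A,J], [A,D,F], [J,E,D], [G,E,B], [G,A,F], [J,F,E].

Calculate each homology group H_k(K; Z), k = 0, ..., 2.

Take the total order A < B < D < E < F < G < J on the vertex set. Then K (dimension 2) consists of the simplices:

  0-simplices (7): A, B, D, E, F, G, J
  1-simplices (18): AB, AD, AF, AG, AJ, BD, BE, BF, BG, BJ, DE, DF, DJ, EF, EG, EJ, FG, FJ
  2-simplices (12): ABG, ABJ, ADF, ADJ, AFG, BDE, BDF, BEG, BFJ, DEJ, EFG, EFJ

giving chain groups C_0 ≅ Z^7, C_1 ≅ Z^18, C_2 ≅ Z^12.

The boundary map ∂_1: C_1 → C_0 maps an edge to its endpoints' difference, ∂[p,q] = q − p. For instance
  ∂BE = E − B.
As a 7×18 matrix over Z this has rank 6, with invariant factors (1,1,1,1,1,1).

∂_2: C_2 → C_1 acts by ∂[p,q,r] = [q,r] − [p,r] + [p,q]. For instance
  ∂EFJ = FJ − EJ + EF,
  ∂ADF = DF − AF + AD.
This gives a 18×12 integer matrix of rank 12; reducing to Smith normal form yields diagonal entries (1,1,1,1,1,1,1,1,1,1,1,2).

Computing H_k = (kernel of ∂_k) / (image of ∂_{k+1}):

  H_0: rank C_0 − rank ∂_1 = 7 − 6 = 1, and the invariant factors of ∂_1 are all 1, so H_0 = Z.
  H_1: rank ker ∂_1 − rank ∂_2 = (18 − 6) − 12 = 0, and ∂_2 has invariant factor 2 > 1, so H_1 = Z/2Z.
  H_2: rank ker ∂_2 − rank ∂_3 = (12 − 12) − 0 = 0, and there is no ∂_3, so H_2 = 0.

As a check, the Euler characteristic is 7 − 18 + 12 = 1, which agrees with 1 − 0 + 0 = 1.

H_0 ≅ Z,  H_1 ≅ Z/2Z,  H_2 = 0.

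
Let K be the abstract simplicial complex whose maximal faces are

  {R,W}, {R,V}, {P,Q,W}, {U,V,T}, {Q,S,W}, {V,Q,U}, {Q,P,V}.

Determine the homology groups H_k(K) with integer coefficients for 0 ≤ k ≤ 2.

Order the vertices as P < Q < R < S < T < U < V < W. Listing each simplex with vertices in this order, K has dimension 2 with simplices:

  0-simplices (8): P, Q, R, S, T, U, V, W
  1-simplices (13): PQ, PV, PW, QS, QU, QV, QW, RV, RW, SW, TU, TV, UV
  2-simplices (5): PQV, PQW, QSW, QUV, TUV

so the chain groups are C_0 ≅ Z^8, C_1 ≅ Z^13, C_2 ≅ Z^5.

The boundary map ∂_1: C_1 → C_0 sends each edge [p,q] (with p < q) to q − p.
As a 8×13 matrix over Z this has rank 7, with invariant factors (1,1,1,1,1,1,1).

The boundary map ∂_2: C_2 → C_1 acts by ∂[p,q,r] = [q,r] − [p,r] + [p,q]. For instance
  ∂TUV = UV − TV + TU,
  ∂QUV = UV − QV + QU.
The resulting 13×5 matrix has rank 5, and its Smith normal form has invariant factors (1,1,1,1,1).

From H_k ≅ ker(∂_k) / im(∂_{k+1}) we obtain:

  H_0: rank C_0 − rank ∂_1 = 8 − 7 = 1, and the invariant factors of ∂_1 are all 1, so H_0 = Z.
  H_1: rank ker ∂_1 − rank ∂_2 = (13 − 7) − 5 = 1, and the invariant factors of ∂_2 are all 1, so H_1 = Z.
  H_2: rank ker ∂_2 − rank ∂_3 = (5 − 5) − 0 = 0, and there is no ∂_3, so H_2 = 0.

H_0 = Z,  H_1 = Z,  H_2 = 0.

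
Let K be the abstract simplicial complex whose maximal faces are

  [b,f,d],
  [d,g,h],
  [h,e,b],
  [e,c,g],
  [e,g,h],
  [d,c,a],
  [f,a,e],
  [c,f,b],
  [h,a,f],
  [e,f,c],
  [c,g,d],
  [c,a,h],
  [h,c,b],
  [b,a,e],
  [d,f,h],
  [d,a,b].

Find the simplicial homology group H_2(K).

Take the total order a < b < c < d < e < f < g < h on the vertex set. Then K (dimension 2) consists of the simplices:

  0-simplices (8): a, b, c, d, e, f, g, h
  1-simplices (24): ab, ac, ad, ae, af, ah, bc, bd, be, bf, bh, cd, ce, cf, cg, ch, df, dg, dh, ef, eg, eh, fh, gh
  2-simplices (16): abd, abe, acd, ach, aef, afh, bcf, bch, bdf, beh, cdg, cef, ceg, dfh, dgh, egh

so the chain groups are C_0 ≅ Z^8, C_1 ≅ Z^24, C_2 ≅ Z^16.

∂_1: C_1 → C_0 sends each edge [p,q] (with p < q) to q − p. For instance
  ∂eh = h − e.
The 8×24 boundary matrix has rank 7 and Smith normal form diag(1,1,1,1,1,1,1).

Boundary ∂_2: C_2 → C_1 sends each 2-simplex [p,q,r] to [q,r] − [p,r] + [p,q]. For instance
  ∂egh = gh − eh + eg,
  ∂dfh = fh − dh + df.
The resulting 24×16 matrix has rank 15, and its Smith normal form has invariant factors (1,1,1,1,1,1,1,1,1,1,1,1,1,1,1).

Now H_k = ker ∂_k / im ∂_{k+1}, so:

  H_2: rank ker ∂_2 − rank ∂_3 = (16 − 15) − 0 = 1, and there is no ∂_3, so H_2 ≅ Z.

H_2 = Z.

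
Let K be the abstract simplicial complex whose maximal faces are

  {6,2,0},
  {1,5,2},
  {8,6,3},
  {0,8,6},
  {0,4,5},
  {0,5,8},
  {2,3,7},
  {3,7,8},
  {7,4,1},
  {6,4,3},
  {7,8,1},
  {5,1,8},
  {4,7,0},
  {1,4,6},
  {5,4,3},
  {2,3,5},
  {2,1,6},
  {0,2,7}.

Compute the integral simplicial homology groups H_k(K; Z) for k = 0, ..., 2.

H_0 ≅ Z,  H_1 ≅ Z^2,  H_2 ≅ Z.

Order the vertices as 0 < 1 < 2 < 3 < 4 < 5 < 6 < 7 < 8. Listing each simplex with vertices in this order, K has dimension 2 with simplices:

  0-simplices (9): [0], [1], [2], [3], [4], [5], [6], [7], [8]
  1-simplices (27): (27 of them)
  2-simplices (18): [0,2,6], [0,2,7], [0,4,5], [0,4,7], [0,5,8], [0,6,8], [1,2,5], [1,2,6], [1,4,6], [1,4,7], [1,5,8], [1,7,8], [2,3,5], [2,3,7], [3,4,5], [3,4,6], [3,6,8], [3,7,8]

Hence C_0 ≅ Z^9, C_1 ≅ Z^27, C_2 ≅ Z^18.

Boundary ∂_1: C_1 → C_0 is given by ∂[p,q] = [q] − [p]. For instance
  ∂[1,4] = [4] − [1].
As a 9×27 matrix over Z this has rank 8, with invariant factors (1,1,1,1,1,1,1,1).

The boundary map ∂_2: C_2 → C_1 sends each 2-simplex [p,q,r] to [q,r] − [p,r] + [p,q]. For instance
  ∂[2,3,5] = [3,5] − [2,5] + [2,3],
  ∂[3,6,8] = [6,8] − [3,8] + [3,6].
The 27×18 boundary matrix has rank 17 and Smith normal form diag(1,1,1,1,1,1,1,1,1,1,1,1,1,1,1,1,1).

From H_k ≅ ker(∂_k) / im(∂_{k+1}) we obtain:

  H_0: rank C_0 − rank ∂_1 = 9 − 8 = 1, and the invariant factors of ∂_1 are all 1, so H_0 = Z.
  H_1: rank ker ∂_1 − rank ∂_2 = (27 − 8) − 17 = 2, and the invariant factors of ∂_2 are all 1, so H_1 = Z^2.
  H_2: rank ker ∂_2 − rank ∂_3 = (18 − 17) − 0 = 1, and there is no ∂_3, so H_2 = Z.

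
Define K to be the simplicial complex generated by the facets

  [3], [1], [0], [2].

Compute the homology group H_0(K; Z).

Fix the vertex order 0 < 1 < 2 < 3 and write every simplex with vertices in increasing order. Then dim K = 0 and the simplices of K are:

  0-simplices (4): [0], [1], [2], [3]

giving chain groups C_0 ≅ Z^4.

From H_k ≅ ker(∂_k) / im(∂_{k+1}) we obtain:

  H_0: rank C_0 − rank ∂_1 = 4 − 0 = 4, and there is no ∂_1, so H_0 ≅ Z^4.

H_0 = Z^4.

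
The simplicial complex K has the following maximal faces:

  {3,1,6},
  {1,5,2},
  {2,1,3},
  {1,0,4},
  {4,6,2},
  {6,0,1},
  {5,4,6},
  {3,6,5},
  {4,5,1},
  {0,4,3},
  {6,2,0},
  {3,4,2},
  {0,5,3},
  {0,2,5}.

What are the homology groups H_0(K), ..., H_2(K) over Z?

H_0 = Z,  H_1 = Z^2,  H_2 = Z.

K has 7 vertices, 21 edges, 14 triangles.
rank ∂_0 = 0, rank ∂_1 = 6 ⇒ b_0 = 7 − 0 − 6 = 1; all invariant factors of ∂_1 are 1 so no torsion. So H_0 = Z.
rank ∂_1 = 6, rank ∂_2 = 13 ⇒ b_1 = 21 − 6 − 13 = 2; all invariant factors of ∂_2 are 1 so no torsion. So H_1 = Z^2.
rank ∂_2 = 13, rank ∂_3 = 0 ⇒ b_2 = 14 − 13 − 0 = 1. So H_2 = Z.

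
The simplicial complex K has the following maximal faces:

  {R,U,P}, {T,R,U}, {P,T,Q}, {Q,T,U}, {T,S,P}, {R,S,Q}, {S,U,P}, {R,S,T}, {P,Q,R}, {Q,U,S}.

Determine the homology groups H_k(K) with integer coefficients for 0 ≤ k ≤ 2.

H_0 ≅ Z,  H_1 ≅ Z_2,  H_2 = 0.

We work with the vertex ordering P < Q < R < S < T < U. The simplices of K, each written with vertices in increasing order, are:

  0-simplices (6): P, Q, R, S, T, U
  1-simplices (15): PQ, PR, PS, PT, PU, QR, QS, QT, QU, RS, RT, RU, ST, SU, TU
  2-simplices (10): PQR, PQT, PRU, PST, PSU, QRS, QSU, QTU, RST, RTU

Hence C_0 ≅ Z^6, C_1 ≅ Z^15, C_2 ≅ Z^10.

Boundary ∂_1: C_1 → C_0 is given by ∂[p,q] = [q] − [p]. For instance
  ∂PQ = Q − P.
The resulting 6×15 matrix has rank 5, and its Smith normal form has invariant factors (1,1,1,1,1).

The boundary map ∂_2: C_2 → C_1 acts by ∂[p,q,r] = [q,r] − [p,r] + [p,q]. For instance
  ∂QSU = SU − QU + QS,
  ∂RST = ST − RT + RS.
The resulting 15×10 matrix has rank 10, and its Smith normal form has invariant factors (1,1,1,1,1,1,1,1,1,2).

Now H_k = ker ∂_k / im ∂_{k+1}, so:

  H_0: rank C_0 − rank ∂_1 = 6 − 5 = 1, and the invariant factors of ∂_1 are all 1, so H_0 = Z.
  H_1: rank ker ∂_1 − rank ∂_2 = (15 − 5) − 10 = 0, and ∂_2 has invariant factor 2 > 1, so H_1 = Z_2.
  H_2: rank ker ∂_2 − rank ∂_3 = (10 − 10) − 0 = 0, and there is no ∂_3, so H_2 = 0.

(K is a triangulation of the real projective plane RP^2.)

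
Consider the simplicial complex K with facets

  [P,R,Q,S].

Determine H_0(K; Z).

K has 4 vertices, 6 edges, 4 triangles, 1 3-simplex.
rank ∂_0 = 0, rank ∂_1 = 3 ⇒ b_0 = 4 − 0 − 3 = 1; all invariant factors of ∂_1 are 1 so no torsion. So H_0 = Z.

H_0 ≅ Z.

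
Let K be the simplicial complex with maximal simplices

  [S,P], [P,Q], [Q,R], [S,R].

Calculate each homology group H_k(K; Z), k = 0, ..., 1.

Take the total order P < Q < R < S on the vertex set. Then K (dimension 1) consists of the simplices:

  0-simplices (4): P, Q, R, S
  1-simplices (4): PQ, PS, QR, RS

Hence C_0 ≅ Z^4, C_1 ≅ Z^4.

The boundary map ∂_1: C_1 → C_0 is given by ∂[p,q] = [q] − [p]. For instance
  ∂PQ = Q − P.
As a 4×4 matrix over Z this has rank 3, with invariant factors (1,1,1).

From H_k ≅ ker(∂_k) / im(∂_{k+1}) we obtain:

  H_0: rank C_0 − rank ∂_1 = 4 − 3 = 1, and the invariant factors of ∂_1 are all 1, so H_0 ≅ Z.
  H_1: rank ker ∂_1 − rank ∂_2 = (4 − 3) − 0 = 1, and there is no ∂_2, so H_1 ≅ Z.

H_0 ≅ Z,  H_1 ≅ Z.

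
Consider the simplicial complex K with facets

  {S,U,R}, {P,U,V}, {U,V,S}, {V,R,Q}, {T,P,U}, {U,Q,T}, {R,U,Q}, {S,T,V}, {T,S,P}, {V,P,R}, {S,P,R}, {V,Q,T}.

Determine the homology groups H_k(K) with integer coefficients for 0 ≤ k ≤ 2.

Order the vertices as P < Q < R < S < T < U < V. Listing each simplex with vertices in this order, K has dimension 2 with simplices:

  0-simplices (7): P, Q, R, S, T, U, V
  1-simplices (18): PR, PS, PT, PU, PV, QR, QT, QU, QV, RS, RU, RV, ST, SU, SV, TU, TV, UV
  2-simplices (12): PRS, PRV, PST, PTU, PUV, QRU, QRV, QTU, QTV, RSU, STV, SUV

giving chain groups C_0 ≅ Z^7, C_1 ≅ Z^18, C_2 ≅ Z^12.

The boundary map ∂_1: C_1 → C_0 is given by ∂[p,q] = [q] − [p].
This gives a 7×18 integer matrix of rank 6; reducing to Smith normal form yields diagonal entries (1,1,1,1,1,1).

∂_2: C_2 → C_1 acts by ∂[p,q,r] = [q,r] − [p,r] + [p,q]. For instance
  ∂QRU = RU − QU + QR,
  ∂RSU = SU − RU + RS.
This gives a 18×12 integer matrix of rank 12; reducing to Smith normal form yields diagonal entries (1,1,1,1,1,1,1,1,1,1,1,2).

Reading off H_k = ker ∂_k / im ∂_{k+1}:

  H_0: rank C_0 − rank ∂_1 = 7 − 6 = 1, and the invariant factors of ∂_1 are all 1, so H_0 ≅ Z.
  H_1: rank ker ∂_1 − rank ∂_2 = (18 − 6) − 12 = 0, and ∂_2 has invariant factor 2 > 1, so H_1 ≅ Z/2.
  H_2: rank ker ∂_2 − rank ∂_3 = (12 − 12) − 0 = 0, and there is no ∂_3, so H_2 ≅ 0.

H_0 ≅ Z,  H_1 ≅ Z/2,  H_2 = 0.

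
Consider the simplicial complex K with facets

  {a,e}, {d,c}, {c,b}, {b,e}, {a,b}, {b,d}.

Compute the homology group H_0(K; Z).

H_0 ≅ Z.

We work with the vertex ordering a < b < c < d < e. The simplices of K, each written with vertices in increasing order, are:

  0-simplices (5): a, b, c, d, e
  1-simplices (6): ab, ae, bc, bd, be, cd

so the chain groups are C_0 ≅ Z^5, C_1 ≅ Z^6.

∂_1: C_1 → C_0 sends each edge [p,q] (with p < q) to q − p. For instance
  ∂ab = b − a.
This gives a 5×6 integer matrix of rank 4; reducing to Smith normal form yields diagonal entries (1,1,1,1).

Now H_k = ker ∂_k / im ∂_{k+1}, so:

  H_0: rank C_0 − rank ∂_1 = 5 − 4 = 1, and the invariant factors of ∂_1 are all 1, so H_0 = Z.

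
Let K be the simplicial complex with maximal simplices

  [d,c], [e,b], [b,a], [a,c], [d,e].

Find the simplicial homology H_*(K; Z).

H_0 ≅ Z,  H_1 ≅ Z.

We work with the vertex ordering a < b < c < d < e. The simplices of K, each written with vertices in increasing order, are:

  0-simplices (5): a, b, c, d, e
  1-simplices (5): ab, ac, be, cd, de

giving chain groups C_0 ≅ Z^5, C_1 ≅ Z^5.

The boundary map ∂_1: C_1 → C_0 maps an edge to its endpoints' difference, ∂[p,q] = q − p. For instance
  ∂ac = c − a.
The 5×5 boundary matrix has rank 4 and Smith normal form diag(1,1,1,1).

Computing H_k = (kernel of ∂_k) / (image of ∂_{k+1}):

  H_0: rank C_0 − rank ∂_1 = 5 − 4 = 1, and the invariant factors of ∂_1 are all 1, so H_0 ≅ Z.
  H_1: rank ker ∂_1 − rank ∂_2 = (5 − 4) − 0 = 1, and there is no ∂_2, so H_1 ≅ Z.

As a check, the Euler characteristic is 5 − 5 = 0, which agrees with 1 − 1 = 0.
(K is a triangulation of the circle S^1.)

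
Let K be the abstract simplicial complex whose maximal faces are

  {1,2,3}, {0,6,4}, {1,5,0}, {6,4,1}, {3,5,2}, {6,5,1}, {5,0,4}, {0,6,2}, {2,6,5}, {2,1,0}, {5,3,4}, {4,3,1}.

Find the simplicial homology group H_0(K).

Fix the vertex order 0 < 1 < 2 < 3 < 4 < 5 < 6 and write every simplex with vertices in increasing order. Then dim K = 2 and the simplices of K are:

  0-simplices (7): [0], [1], [2], [3], [4], [5], [6]
  1-simplices (18): [0,1], [0,2], [0,4], [0,5], [0,6], [1,2], [1,3], [1,4], [1,5], [1,6], [2,3], [2,5], [2,6], [3,4], [3,5], [4,5], [4,6], [5,6]
  2-simplices (12): [0,1,2], [0,1,5], [0,2,6], [0,4,5], [0,4,6], [1,2,3], [1,3,4], [1,4,6], [1,5,6], [2,3,5], [2,5,6], [3,4,5]

so the chain groups are C_0 ≅ Z^7, C_1 ≅ Z^18, C_2 ≅ Z^12.

Boundary ∂_1: C_1 → C_0 sends each edge [p,q] (with p < q) to q − p. For instance
  ∂[3,5] = [5] − [3].
As a 7×18 matrix over Z this has rank 6, with invariant factors (1,1,1,1,1,1).

Boundary ∂_2: C_2 → C_1 acts by ∂[p,q,r] = [q,r] − [p,r] + [p,q]. For instance
  ∂[1,4,6] = [4,6] − [1,6] + [1,4],
  ∂[2,5,6] = [5,6] − [2,6] + [2,5].
The 18×12 boundary matrix has rank 12 and Smith normal form diag(1,1,1,1,1,1,1,1,1,1,1,2).

Now H_k = ker ∂_k / im ∂_{k+1}, so:

  H_0: rank C_0 − rank ∂_1 = 7 − 6 = 1, and the invariant factors of ∂_1 are all 1, so H_0 ≅ Z.

H_0 = Z.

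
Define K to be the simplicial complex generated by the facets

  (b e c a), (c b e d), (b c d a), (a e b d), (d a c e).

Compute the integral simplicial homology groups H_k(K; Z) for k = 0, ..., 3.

H_0 = Z,  H_1 = 0,  H_2 = 0,  H_3 = Z.

Take the total order a < b < c < d < e on the vertex set. Then K (dimension 3) consists of the simplices:

  0-simplices (5): a, b, c, d, e
  1-simplices (10): ab, ac, ad, ae, bc, bd, be, cd, ce, de
  2-simplices (10): abc, abd, abe, acd, ace, ade, bcd, bce, bde, cde
  3-simplices (5): abcd, abce, abde, acde, bcde

so the chain groups are C_0 ≅ Z^5, C_1 ≅ Z^10, C_2 ≅ Z^10, C_3 ≅ Z^5.

The boundary map ∂_1: C_1 → C_0 sends each edge [p,q] (with p < q) to q − p. For instance
  ∂bc = c − b.
As a 5×10 matrix over Z this has rank 4, with invariant factors (1,1,1,1).

Boundary ∂_2: C_2 → C_1 sends each 2-simplex [p,q,r] to [q,r] − [p,r] + [p,q]. For instance
  ∂bde = de − be + bd,
  ∂abd = bd − ad + ab.
The resulting 10×10 matrix has rank 6, and its Smith normal form has invariant factors (1,1,1,1,1,1).

Boundary ∂_3: C_3 → C_2 sends each 3-simplex σ to the alternating sum Σ_i (−1)^i (σ with its i-th vertex removed). For instance
  ∂abde = bde − ade + abe − abd,
  ∂abcd = bcd − acd + abd − abc.
As a 10×5 matrix over Z this has rank 4, with invariant factors (1,1,1,1).

Now H_k = ker ∂_k / im ∂_{k+1}, so:

  H_0: rank C_0 − rank ∂_1 = 5 − 4 = 1, and the invariant factors of ∂_1 are all 1, so H_0 = Z.
  H_1: rank ker ∂_1 − rank ∂_2 = (10 − 4) − 6 = 0, and the invariant factors of ∂_2 are all 1, so H_1 = 0.
  H_2: rank ker ∂_2 − rank ∂_3 = (10 − 6) − 4 = 0, and the invariant factors of ∂_3 are all 1, so H_2 = 0.
  H_3: rank ker ∂_3 − rank ∂_4 = (5 − 4) − 0 = 1, and there is no ∂_4, so H_3 = Z.

As a check, the Euler characteristic is 5 − 10 + 10 − 5 = 0, which agrees with 1 − 0 + 0 − 1 = 0.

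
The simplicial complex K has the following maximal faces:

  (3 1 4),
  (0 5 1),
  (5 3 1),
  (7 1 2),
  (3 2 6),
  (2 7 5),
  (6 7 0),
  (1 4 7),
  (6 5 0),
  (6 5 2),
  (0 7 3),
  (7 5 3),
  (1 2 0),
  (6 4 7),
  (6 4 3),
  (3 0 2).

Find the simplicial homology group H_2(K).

H_2 = Z.

We work with the vertex ordering 0 < 1 < 2 < 3 < 4 < 5 < 6 < 7. The simplices of K, each written with vertices in increasing order, are:

  0-simplices (8): [0], [1], [2], [3], [4], [5], [6], [7]
  1-simplices (24): (24 of them)
  2-simplices (16): [0,1,2], [0,1,5], [0,2,3], [0,3,7], [0,5,6], [0,6,7], [1,2,7], [1,3,4], [1,3,5], [1,4,7], [2,3,6], [2,5,6], [2,5,7], [3,4,6], [3,5,7], [4,6,7]

Hence C_0 ≅ Z^8, C_1 ≅ Z^24, C_2 ≅ Z^16.

∂_1: C_1 → C_0 sends each edge [p,q] (with p < q) to q − p. For instance
  ∂[0,1] = [1] − [0].
The 8×24 boundary matrix has rank 7 and Smith normal form diag(1,1,1,1,1,1,1).

The boundary map ∂_2: C_2 → C_1 acts by ∂[p,q,r] = [q,r] − [p,r] + [p,q]. For instance
  ∂[1,3,5] = [3,5] − [1,5] + [1,3],
  ∂[0,5,6] = [5,6] − [0,6] + [0,5].
The resulting 24×16 matrix has rank 15, and its Smith normal form has invariant factors (1,1,1,1,1,1,1,1,1,1,1,1,1,1,1).

Reading off H_k = ker ∂_k / im ∂_{k+1}:

  H_2: rank ker ∂_2 − rank ∂_3 = (16 − 15) − 0 = 1, and there is no ∂_3, so H_2 ≅ Z.

(K is a triangulation of the torus T^2.)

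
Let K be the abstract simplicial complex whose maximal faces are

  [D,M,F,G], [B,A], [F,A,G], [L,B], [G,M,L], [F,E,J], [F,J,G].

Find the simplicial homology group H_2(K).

Fix the vertex order A < B < D < E < F < G < J < L < M and write every simplex with vertices in increasing order. Then dim K = 3 and the simplices of K are:

  0-simplices (9): A, B, D, E, F, G, J, L, M
  1-simplices (16): AB, AF, AG, BL, DF, DG, DM, EF, EJ, FG, FJ, FM, GJ, GL, GM, LM
  2-simplices (8): AFG, DFG, DFM, DGM, EFJ, FGJ, FGM, GLM
  3-simplices (1): DFGM

so the chain groups are C_0 ≅ Z^9, C_1 ≅ Z^16, C_2 ≅ Z^8, C_3 ≅ Z^1.

Boundary ∂_1: C_1 → C_0 is given by ∂[p,q] = [q] − [p]. For instance
  ∂GJ = J − G.
As a 9×16 matrix over Z this has rank 8, with invariant factors (1,1,1,1,1,1,1,1).

The boundary map ∂_2: C_2 → C_1 sends each 2-simplex [p,q,r] to [q,r] − [p,r] + [p,q]. For instance
  ∂DGM = GM − DM + DG,
  ∂EFJ = FJ − EJ + EF.
The resulting 16×8 matrix has rank 7, and its Smith normal form has invariant factors (1,1,1,1,1,1,1).

The boundary map ∂_3: C_3 → C_2 sends each 3-simplex σ to the alternating sum Σ_i (−1)^i (σ with its i-th vertex removed). For instance
  ∂DFGM = FGM − DGM + DFM − DFG.
The resulting 8×1 matrix has rank 1, and its Smith normal form has invariant factors (1).

From H_k ≅ ker(∂_k) / im(∂_{k+1}) we obtain:

  H_2: rank ker ∂_2 − rank ∂_3 = (8 − 7) − 1 = 0, and the invariant factors of ∂_3 are all 1, so H_2 = 0.

H_2 ≅ 0.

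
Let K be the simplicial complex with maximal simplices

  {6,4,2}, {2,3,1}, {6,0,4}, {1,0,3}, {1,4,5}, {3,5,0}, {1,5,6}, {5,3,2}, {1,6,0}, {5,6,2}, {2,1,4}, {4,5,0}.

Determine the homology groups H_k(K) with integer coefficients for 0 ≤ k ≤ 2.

H_0 ≅ Z,  H_1 ≅ Z/2,  H_2 = 0.

Fix the vertex order 0 < 1 < 2 < 3 < 4 < 5 < 6 and write every simplex with vertices in increasing order. Then dim K = 2 and the simplices of K are:

  0-simplices (7): [0], [1], [2], [3], [4], [5], [6]
  1-simplices (18): [0,1], [0,3], [0,4], [0,5], [0,6], [1,2], [1,3], [1,4], [1,5], [1,6], [2,3], [2,4], [2,5], [2,6], [3,5], [4,5], [4,6], [5,6]
  2-simplices (12): [0,1,3], [0,1,6], [0,3,5], [0,4,5], [0,4,6], [1,2,3], [1,2,4], [1,4,5], [1,5,6], [2,3,5], [2,4,6], [2,5,6]

so the chain groups are C_0 ≅ Z^7, C_1 ≅ Z^18, C_2 ≅ Z^12.

∂_1: C_1 → C_0 sends each edge [p,q] (with p < q) to q − p.
This gives a 7×18 integer matrix of rank 6; reducing to Smith normal form yields diagonal entries (1,1,1,1,1,1).

Boundary ∂_2: C_2 → C_1 acts by ∂[p,q,r] = [q,r] − [p,r] + [p,q]. For instance
  ∂[1,4,5] = [4,5] − [1,5] + [1,4],
  ∂[0,1,6] = [1,6] − [0,6] + [0,1].
The resulting 18×12 matrix has rank 12, and its Smith normal form has invariant factors (1,1,1,1,1,1,1,1,1,1,1,2).

Computing H_k = (kernel of ∂_k) / (image of ∂_{k+1}):

  H_0: rank C_0 − rank ∂_1 = 7 − 6 = 1, and the invariant factors of ∂_1 are all 1, so H_0 ≅ Z.
  H_1: rank ker ∂_1 − rank ∂_2 = (18 − 6) − 12 = 0, and ∂_2 has invariant factor 2 > 1, so H_1 ≅ Z/2.
  H_2: rank ker ∂_2 − rank ∂_3 = (12 − 12) − 0 = 0, and there is no ∂_3, so H_2 ≅ 0.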